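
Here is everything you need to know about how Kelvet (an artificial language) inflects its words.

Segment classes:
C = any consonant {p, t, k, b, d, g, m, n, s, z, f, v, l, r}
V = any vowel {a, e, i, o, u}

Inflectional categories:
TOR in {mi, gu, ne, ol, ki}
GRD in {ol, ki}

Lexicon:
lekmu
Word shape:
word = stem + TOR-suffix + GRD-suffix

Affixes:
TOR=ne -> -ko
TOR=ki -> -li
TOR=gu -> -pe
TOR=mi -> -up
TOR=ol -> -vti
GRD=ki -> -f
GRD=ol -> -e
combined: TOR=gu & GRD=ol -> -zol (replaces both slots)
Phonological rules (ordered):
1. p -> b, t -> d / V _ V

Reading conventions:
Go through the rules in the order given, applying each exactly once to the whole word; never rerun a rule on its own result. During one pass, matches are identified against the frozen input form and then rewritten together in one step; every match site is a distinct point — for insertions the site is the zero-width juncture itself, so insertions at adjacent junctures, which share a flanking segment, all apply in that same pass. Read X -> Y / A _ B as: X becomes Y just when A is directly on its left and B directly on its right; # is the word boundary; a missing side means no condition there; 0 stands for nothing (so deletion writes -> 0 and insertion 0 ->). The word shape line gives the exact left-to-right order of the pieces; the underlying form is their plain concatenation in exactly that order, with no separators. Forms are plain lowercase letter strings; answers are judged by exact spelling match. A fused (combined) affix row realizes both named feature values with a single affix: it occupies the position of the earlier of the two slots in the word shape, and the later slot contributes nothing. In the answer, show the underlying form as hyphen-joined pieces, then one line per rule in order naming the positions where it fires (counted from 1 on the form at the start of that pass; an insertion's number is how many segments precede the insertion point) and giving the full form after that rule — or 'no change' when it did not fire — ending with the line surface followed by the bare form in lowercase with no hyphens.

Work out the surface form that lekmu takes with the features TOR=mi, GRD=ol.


underlying: lekmu-up-e
1. p -> b, t -> d / V _ V: fires at position(s) 7: lekmuube
surface: lekmuube


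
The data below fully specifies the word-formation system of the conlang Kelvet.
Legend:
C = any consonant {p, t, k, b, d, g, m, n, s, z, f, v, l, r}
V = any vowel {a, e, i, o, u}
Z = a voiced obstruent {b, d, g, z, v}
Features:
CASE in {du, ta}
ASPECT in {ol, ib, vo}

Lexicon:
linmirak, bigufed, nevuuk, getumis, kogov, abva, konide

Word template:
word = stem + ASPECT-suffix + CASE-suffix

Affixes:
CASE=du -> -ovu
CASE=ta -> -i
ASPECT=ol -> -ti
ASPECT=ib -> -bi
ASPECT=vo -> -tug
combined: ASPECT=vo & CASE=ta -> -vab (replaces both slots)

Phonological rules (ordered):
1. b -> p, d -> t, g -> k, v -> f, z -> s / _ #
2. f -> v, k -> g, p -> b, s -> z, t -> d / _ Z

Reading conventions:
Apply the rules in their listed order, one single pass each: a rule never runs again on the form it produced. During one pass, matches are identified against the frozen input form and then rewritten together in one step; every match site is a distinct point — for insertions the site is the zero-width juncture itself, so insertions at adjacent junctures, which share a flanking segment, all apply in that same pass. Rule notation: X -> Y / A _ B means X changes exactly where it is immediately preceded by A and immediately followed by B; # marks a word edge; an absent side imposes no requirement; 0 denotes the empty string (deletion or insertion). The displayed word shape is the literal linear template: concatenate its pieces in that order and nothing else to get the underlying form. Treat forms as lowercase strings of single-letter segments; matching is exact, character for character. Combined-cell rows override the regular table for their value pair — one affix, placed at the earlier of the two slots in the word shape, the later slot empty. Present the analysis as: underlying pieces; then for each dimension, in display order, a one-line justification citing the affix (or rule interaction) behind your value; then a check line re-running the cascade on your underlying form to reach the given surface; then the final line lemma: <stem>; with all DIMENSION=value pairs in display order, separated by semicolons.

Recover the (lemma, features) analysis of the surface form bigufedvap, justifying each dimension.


underlying: bigufed-vab
CASE=ta - signalled by the combined affix row
ASPECT=vo - signalled by the combined affix row
check: bigufedvab -> bigufedvap -> bigufedvap
lemma: bigufed; CASE=ta; ASPECT=vo


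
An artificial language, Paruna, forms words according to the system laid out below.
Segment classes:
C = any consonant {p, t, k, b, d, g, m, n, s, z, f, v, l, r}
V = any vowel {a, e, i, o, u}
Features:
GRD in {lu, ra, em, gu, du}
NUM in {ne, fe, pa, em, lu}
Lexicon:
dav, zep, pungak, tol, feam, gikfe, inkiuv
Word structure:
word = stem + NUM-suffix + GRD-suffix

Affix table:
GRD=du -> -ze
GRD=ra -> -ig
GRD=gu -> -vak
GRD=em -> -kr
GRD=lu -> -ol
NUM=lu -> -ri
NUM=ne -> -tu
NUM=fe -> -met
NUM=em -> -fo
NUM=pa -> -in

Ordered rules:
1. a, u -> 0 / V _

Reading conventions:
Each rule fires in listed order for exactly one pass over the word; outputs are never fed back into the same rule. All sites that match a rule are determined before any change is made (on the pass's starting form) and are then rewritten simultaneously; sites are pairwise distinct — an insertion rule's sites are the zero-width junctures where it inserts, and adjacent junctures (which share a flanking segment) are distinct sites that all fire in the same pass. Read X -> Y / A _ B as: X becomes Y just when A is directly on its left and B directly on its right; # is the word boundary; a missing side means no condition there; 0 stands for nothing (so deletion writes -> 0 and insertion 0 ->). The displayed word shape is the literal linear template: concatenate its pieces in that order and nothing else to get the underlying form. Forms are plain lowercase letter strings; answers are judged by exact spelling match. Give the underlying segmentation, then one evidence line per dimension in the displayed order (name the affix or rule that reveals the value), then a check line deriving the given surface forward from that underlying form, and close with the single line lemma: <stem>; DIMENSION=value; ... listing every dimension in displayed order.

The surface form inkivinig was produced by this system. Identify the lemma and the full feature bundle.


underlying: inkiuv-in-ig
GRD=ra - signalled by the affix -ig
NUM=pa - signalled by the affix -in
check: inkiuvinig -> inkivinig
lemma: inkiuv; GRD=ra; NUM=pa


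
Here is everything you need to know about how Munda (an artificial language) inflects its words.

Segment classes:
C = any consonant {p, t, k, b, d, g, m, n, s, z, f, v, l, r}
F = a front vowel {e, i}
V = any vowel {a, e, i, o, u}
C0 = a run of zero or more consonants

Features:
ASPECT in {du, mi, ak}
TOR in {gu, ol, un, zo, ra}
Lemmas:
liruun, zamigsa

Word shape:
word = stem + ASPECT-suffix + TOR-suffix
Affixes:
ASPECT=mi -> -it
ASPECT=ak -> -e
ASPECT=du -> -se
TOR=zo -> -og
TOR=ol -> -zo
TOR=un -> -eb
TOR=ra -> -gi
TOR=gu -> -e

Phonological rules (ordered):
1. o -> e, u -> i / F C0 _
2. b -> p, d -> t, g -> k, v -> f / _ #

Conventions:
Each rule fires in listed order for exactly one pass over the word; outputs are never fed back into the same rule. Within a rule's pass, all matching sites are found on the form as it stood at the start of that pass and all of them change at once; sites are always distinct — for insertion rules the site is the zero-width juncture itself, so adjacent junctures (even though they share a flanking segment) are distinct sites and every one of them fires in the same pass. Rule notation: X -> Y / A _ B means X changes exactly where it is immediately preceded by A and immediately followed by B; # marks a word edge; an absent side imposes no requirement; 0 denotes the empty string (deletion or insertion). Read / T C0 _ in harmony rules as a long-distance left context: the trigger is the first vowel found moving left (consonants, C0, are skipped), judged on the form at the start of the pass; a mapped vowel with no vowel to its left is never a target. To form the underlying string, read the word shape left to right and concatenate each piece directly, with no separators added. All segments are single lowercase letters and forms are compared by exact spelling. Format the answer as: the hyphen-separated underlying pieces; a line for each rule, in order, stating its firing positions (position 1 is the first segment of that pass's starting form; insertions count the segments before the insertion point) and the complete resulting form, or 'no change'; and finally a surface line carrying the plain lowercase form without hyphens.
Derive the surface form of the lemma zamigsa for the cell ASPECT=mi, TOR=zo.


underlying: zamigsa-it-og
1. o -> e, u -> i / F C0 _: fires at position(s) 10: zamigsaiteg
2. b -> p, d -> t, g -> k, v -> f / _ #: fires at position(s) 11: zamigsaitek
surface: zamigsaitek


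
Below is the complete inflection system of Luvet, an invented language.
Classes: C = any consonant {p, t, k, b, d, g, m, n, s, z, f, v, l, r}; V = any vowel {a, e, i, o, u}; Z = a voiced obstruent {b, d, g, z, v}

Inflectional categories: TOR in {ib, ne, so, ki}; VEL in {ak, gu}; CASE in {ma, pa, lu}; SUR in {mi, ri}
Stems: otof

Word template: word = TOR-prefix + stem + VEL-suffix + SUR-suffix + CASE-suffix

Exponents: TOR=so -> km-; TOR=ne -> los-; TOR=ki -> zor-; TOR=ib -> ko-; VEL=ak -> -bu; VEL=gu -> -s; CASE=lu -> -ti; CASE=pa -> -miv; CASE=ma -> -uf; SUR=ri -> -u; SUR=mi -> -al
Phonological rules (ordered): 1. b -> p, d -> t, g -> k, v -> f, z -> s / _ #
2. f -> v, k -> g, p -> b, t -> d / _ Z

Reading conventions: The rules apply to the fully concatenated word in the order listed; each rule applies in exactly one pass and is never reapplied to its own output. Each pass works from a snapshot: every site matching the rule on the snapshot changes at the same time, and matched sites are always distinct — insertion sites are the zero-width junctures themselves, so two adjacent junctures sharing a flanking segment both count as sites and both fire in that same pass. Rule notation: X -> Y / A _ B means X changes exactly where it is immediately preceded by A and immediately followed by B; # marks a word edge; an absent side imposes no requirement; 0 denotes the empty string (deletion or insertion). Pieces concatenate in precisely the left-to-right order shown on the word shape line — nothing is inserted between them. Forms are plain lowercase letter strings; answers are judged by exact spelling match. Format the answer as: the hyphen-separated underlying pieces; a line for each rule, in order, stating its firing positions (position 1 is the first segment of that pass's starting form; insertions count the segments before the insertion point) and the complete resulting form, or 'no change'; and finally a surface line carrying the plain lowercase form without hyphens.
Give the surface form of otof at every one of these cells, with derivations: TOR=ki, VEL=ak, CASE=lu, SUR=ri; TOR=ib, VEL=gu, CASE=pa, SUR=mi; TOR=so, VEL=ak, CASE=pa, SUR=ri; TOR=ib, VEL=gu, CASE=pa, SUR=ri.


cell TOR=ki, VEL=ak, CASE=lu, SUR=ri:
underlying: zor-otof-bu-u-ti
1. b -> p, d -> t, g -> k, v -> f, z -> s / _ #: no change
2. f -> v, k -> g, p -> b, t -> d / _ Z: fires at position(s) 7: zorotovbuuti
surface: zorotovbuuti

cell TOR=ib, VEL=gu, CASE=pa, SUR=mi:
underlying: ko-otof-s-al-miv
1. b -> p, d -> t, g -> k, v -> f, z -> s / _ #: fires at position(s) 12: kootofsalmif
2. f -> v, k -> g, p -> b, t -> d / _ Z: no change
surface: kootofsalmif

cell TOR=so, VEL=ak, CASE=pa, SUR=ri:
underlying: km-otof-bu-u-miv
1. b -> p, d -> t, g -> k, v -> f, z -> s / _ #: fires at position(s) 12: kmotofbuumif
2. f -> v, k -> g, p -> b, t -> d / _ Z: fires at position(s) 6: kmotovbuumif
surface: kmotovbuumif

cell TOR=ib, VEL=gu, CASE=pa, SUR=ri:
underlying: ko-otof-s-u-miv
1. b -> p, d -> t, g -> k, v -> f, z -> s / _ #: fires at position(s) 11: kootofsumif
2. f -> v, k -> g, p -> b, t -> d / _ Z: no change
surface: kootofsumif


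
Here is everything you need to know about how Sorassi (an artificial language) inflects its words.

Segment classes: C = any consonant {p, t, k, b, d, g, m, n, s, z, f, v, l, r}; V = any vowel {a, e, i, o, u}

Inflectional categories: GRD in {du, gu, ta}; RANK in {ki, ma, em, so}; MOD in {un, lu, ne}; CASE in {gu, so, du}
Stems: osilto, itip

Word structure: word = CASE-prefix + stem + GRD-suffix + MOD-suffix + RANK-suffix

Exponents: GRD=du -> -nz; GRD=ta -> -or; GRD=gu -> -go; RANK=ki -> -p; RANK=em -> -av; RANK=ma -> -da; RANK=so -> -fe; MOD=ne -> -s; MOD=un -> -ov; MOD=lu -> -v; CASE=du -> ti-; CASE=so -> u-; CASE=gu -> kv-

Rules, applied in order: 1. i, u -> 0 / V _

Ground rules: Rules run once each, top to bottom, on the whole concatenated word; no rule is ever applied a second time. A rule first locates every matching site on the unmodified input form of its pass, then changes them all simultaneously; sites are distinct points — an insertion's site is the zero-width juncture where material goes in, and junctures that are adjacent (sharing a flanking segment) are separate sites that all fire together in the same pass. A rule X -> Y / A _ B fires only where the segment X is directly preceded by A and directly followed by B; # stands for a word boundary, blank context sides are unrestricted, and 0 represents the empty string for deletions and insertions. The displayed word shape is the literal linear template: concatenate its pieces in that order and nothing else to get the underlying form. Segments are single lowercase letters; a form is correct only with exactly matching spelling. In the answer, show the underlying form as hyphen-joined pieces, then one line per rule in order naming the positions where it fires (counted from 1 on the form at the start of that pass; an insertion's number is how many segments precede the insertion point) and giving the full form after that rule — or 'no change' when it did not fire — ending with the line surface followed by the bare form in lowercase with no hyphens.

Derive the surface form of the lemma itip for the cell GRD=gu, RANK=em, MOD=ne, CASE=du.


underlying: ti-itip-go-s-av
1. i, u -> 0 / V _: fires at position(s) 3: titipgosav
surface: titipgosav


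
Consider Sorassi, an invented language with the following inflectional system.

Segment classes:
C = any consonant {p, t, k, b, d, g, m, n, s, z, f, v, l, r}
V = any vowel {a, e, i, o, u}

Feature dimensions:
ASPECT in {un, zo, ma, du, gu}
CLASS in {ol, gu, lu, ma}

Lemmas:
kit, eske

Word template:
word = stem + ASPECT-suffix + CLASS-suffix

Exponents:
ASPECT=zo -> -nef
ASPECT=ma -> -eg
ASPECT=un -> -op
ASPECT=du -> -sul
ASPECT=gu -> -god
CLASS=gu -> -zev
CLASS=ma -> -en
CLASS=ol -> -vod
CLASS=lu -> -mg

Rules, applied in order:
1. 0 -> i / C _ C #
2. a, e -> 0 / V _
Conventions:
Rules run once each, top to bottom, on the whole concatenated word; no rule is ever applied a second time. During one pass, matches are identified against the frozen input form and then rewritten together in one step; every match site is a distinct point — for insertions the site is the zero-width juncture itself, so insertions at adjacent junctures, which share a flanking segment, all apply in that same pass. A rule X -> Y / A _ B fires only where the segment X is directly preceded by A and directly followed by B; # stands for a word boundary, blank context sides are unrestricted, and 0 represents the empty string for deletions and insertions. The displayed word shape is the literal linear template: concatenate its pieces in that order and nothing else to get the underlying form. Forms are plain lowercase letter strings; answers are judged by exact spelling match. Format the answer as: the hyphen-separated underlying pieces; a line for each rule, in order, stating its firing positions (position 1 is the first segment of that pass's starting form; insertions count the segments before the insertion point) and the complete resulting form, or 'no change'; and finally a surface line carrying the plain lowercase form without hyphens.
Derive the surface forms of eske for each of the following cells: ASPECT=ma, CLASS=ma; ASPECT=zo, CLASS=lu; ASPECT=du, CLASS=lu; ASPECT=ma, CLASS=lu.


cell ASPECT=ma, CLASS=ma:
underlying: eske-eg-en
1. 0 -> i / C _ C #: no change
2. a, e -> 0 / V _: fires at position(s) 5: eskegen
surface: eskegen

cell ASPECT=zo, CLASS=lu:
underlying: eske-nef-mg
1. 0 -> i / C _ C #: inserts after position(s) 8: eskenefmig
2. a, e -> 0 / V _: no change
surface: eskenefmig

cell ASPECT=du, CLASS=lu:
underlying: eske-sul-mg
1. 0 -> i / C _ C #: inserts after position(s) 8: eskesulmig
2. a, e -> 0 / V _: no change
surface: eskesulmig

cell ASPECT=ma, CLASS=lu:
underlying: eske-eg-mg
1. 0 -> i / C _ C #: inserts after position(s) 7: eskeegmig
2. a, e -> 0 / V _: fires at position(s) 5: eskegmig
surface: eskegmig


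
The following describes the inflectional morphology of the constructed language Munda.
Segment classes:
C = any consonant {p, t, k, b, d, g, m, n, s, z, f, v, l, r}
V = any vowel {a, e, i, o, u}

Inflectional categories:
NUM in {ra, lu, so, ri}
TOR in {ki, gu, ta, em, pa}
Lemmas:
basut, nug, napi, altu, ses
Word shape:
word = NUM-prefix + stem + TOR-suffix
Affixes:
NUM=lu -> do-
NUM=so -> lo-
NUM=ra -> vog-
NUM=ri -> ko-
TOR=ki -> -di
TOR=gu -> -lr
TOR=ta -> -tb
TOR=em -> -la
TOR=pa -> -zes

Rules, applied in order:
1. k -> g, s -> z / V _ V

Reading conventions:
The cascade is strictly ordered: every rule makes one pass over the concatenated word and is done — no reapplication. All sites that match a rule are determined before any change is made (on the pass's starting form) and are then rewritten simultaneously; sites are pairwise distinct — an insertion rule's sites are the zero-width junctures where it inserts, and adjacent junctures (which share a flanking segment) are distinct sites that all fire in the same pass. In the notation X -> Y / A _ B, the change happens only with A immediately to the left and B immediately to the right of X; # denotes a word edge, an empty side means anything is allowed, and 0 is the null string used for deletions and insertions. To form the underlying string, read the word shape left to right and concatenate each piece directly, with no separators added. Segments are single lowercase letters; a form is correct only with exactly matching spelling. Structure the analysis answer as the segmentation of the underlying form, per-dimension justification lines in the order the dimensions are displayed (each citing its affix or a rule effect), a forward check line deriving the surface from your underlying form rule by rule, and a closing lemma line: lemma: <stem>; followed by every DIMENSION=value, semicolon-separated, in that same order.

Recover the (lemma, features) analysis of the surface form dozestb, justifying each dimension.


underlying: do-ses-tb
NUM=lu - signalled by the affix do-
TOR=ta - signalled by the affix -tb
check: dosestb -> dozestb
lemma: ses; NUM=lu; TOR=ta


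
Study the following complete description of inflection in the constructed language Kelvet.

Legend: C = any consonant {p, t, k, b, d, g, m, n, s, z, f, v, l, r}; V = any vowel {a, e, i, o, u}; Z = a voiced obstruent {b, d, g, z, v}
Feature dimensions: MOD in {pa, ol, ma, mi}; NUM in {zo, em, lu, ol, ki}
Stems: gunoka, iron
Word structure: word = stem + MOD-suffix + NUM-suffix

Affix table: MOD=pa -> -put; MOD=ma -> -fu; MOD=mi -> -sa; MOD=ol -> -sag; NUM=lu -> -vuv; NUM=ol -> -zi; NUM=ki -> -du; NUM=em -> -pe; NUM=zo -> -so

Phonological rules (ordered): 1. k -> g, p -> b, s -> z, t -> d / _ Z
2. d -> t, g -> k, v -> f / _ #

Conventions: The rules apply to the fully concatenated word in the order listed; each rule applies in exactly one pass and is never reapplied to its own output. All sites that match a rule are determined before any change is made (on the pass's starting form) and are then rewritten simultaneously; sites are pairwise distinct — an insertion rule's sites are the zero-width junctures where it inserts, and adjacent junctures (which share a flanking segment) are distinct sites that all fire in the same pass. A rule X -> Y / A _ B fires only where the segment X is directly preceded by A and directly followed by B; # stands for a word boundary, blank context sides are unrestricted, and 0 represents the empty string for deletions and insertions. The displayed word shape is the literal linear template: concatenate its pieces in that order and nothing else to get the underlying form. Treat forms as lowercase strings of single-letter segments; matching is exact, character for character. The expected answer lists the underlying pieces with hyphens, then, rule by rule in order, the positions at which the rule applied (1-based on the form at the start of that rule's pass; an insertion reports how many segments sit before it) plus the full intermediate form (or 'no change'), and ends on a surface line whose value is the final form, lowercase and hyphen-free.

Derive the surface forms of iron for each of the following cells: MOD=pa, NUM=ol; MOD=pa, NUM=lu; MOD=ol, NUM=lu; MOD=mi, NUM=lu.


cell MOD=pa, NUM=ol:
underlying: iron-put-zi
1. k -> g, p -> b, s -> z, t -> d / _ Z: fires at position(s) 7: ironpudzi
2. d -> t, g -> k, v -> f / _ #: no change
surface: ironpudzi

cell MOD=pa, NUM=lu:
underlying: iron-put-vuv
1. k -> g, p -> b, s -> z, t -> d / _ Z: fires at position(s) 7: ironpudvuv
2. d -> t, g -> k, v -> f / _ #: fires at position(s) 10: ironpudvuf
surface: ironpudvuf

cell MOD=ol, NUM=lu:
underlying: iron-sag-vuv
1. k -> g, p -> b, s -> z, t -> d / _ Z: no change
2. d -> t, g -> k, v -> f / _ #: fires at position(s) 10: ironsagvuf
surface: ironsagvuf

cell MOD=mi, NUM=lu:
underlying: iron-sa-vuv
1. k -> g, p -> b, s -> z, t -> d / _ Z: no change
2. d -> t, g -> k, v -> f / _ #: fires at position(s) 9: ironsavuf
surface: ironsavuf


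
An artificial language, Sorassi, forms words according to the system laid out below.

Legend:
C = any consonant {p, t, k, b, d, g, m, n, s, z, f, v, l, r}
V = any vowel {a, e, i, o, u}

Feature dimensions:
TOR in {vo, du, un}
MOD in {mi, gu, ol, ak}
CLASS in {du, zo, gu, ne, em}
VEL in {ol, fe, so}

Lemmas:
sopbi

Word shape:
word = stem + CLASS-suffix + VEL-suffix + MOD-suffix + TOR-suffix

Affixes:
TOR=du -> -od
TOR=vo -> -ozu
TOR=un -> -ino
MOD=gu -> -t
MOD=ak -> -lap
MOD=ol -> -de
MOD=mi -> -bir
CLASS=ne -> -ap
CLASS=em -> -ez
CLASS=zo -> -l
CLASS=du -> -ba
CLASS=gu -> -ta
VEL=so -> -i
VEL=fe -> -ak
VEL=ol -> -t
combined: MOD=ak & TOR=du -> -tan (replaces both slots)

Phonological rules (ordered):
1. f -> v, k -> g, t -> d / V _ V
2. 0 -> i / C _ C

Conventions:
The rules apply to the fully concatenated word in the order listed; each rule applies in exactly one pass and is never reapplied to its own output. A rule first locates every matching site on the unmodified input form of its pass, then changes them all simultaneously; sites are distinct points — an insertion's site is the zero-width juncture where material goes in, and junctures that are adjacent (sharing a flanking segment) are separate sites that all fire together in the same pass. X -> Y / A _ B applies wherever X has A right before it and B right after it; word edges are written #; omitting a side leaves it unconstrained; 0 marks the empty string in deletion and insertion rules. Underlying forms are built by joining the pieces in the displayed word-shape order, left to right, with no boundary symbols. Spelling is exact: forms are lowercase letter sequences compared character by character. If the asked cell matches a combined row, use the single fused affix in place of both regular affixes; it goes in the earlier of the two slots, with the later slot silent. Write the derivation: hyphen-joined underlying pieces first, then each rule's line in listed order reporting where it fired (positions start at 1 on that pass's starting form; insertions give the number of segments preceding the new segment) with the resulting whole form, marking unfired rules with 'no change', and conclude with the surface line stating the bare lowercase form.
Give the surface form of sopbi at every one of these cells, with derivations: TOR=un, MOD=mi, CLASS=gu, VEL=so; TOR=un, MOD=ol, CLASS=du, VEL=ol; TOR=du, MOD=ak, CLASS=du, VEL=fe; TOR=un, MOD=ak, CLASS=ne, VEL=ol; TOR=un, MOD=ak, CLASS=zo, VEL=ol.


cell TOR=un, MOD=mi, CLASS=gu, VEL=so:
underlying: sopbi-ta-i-bir-ino
1. f -> v, k -> g, t -> d / V _ V: fires at position(s) 6: sopbidaibirino
2. 0 -> i / C _ C: inserts after position(s) 3: sopibidaibirino
surface: sopibidaibirino

cell TOR=un, MOD=ol, CLASS=du, VEL=ol:
underlying: sopbi-ba-t-de-ino
1. f -> v, k -> g, t -> d / V _ V: no change
2. 0 -> i / C _ C: inserts after position(s) 3, 8: sopibibatideino
surface: sopibibatideino

cell TOR=du, MOD=ak, CLASS=du, VEL=fe:
underlying: sopbi-ba-ak-tan
1. f -> v, k -> g, t -> d / V _ V: no change
2. 0 -> i / C _ C: inserts after position(s) 3, 9: sopibibaakitan
surface: sopibibaakitan

cell TOR=un, MOD=ak, CLASS=ne, VEL=ol:
underlying: sopbi-ap-t-lap-ino
1. f -> v, k -> g, t -> d / V _ V: no change
2. 0 -> i / C _ C: inserts after position(s) 3, 7, 8: sopibiapitilapino
surface: sopibiapitilapino

cell TOR=un, MOD=ak, CLASS=zo, VEL=ol:
underlying: sopbi-l-t-lap-ino
1. f -> v, k -> g, t -> d / V _ V: no change
2. 0 -> i / C _ C: inserts after position(s) 3, 6, 7: sopibilitilapino
surface: sopibilitilapino


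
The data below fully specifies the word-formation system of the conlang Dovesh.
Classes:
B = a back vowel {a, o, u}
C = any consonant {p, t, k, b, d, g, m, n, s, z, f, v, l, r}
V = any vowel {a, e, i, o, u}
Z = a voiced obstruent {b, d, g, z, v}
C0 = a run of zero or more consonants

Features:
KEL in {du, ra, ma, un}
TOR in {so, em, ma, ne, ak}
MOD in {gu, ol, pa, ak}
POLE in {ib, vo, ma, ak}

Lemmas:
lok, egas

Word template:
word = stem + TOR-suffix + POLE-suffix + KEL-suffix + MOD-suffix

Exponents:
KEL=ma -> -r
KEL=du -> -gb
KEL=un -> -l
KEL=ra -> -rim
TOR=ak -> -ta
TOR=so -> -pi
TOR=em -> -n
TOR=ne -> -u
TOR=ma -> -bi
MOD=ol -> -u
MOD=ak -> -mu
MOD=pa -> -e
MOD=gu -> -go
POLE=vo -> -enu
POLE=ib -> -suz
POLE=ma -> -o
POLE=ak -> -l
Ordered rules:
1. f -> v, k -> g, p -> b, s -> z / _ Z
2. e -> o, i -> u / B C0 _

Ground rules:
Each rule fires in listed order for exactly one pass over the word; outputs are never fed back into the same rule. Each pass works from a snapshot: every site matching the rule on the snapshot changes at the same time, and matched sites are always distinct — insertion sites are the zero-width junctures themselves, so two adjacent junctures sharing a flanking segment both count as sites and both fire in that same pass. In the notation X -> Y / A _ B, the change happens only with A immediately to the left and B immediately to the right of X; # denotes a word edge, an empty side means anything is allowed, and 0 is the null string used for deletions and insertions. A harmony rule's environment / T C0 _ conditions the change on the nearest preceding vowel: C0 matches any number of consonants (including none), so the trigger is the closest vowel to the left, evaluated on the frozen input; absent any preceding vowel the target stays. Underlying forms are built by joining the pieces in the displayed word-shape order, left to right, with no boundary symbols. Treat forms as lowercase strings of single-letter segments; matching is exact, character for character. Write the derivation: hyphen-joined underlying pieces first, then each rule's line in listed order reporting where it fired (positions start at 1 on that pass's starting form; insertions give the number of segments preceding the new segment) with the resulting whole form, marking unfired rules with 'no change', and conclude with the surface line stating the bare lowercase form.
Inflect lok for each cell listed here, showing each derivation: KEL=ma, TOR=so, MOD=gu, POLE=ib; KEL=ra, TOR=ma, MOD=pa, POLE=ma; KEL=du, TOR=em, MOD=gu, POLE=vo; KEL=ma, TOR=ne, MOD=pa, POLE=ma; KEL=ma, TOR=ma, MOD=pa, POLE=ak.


cell KEL=ma, TOR=so, MOD=gu, POLE=ib:
underlying: lok-pi-suz-r-go
1. f -> v, k -> g, p -> b, s -> z / _ Z: no change
2. e -> o, i -> u / B C0 _: fires at position(s) 5: lokpusuzrgo
surface: lokpusuzrgo

cell KEL=ra, TOR=ma, MOD=pa, POLE=ma:
underlying: lok-bi-o-rim-e
1. f -> v, k -> g, p -> b, s -> z / _ Z: fires at position(s) 3: logbiorime
2. e -> o, i -> u / B C0 _: fires at position(s) 5, 8: logbuorume
surface: logbuorume

cell KEL=du, TOR=em, MOD=gu, POLE=vo:
underlying: lok-n-enu-gb-go
1. f -> v, k -> g, p -> b, s -> z / _ Z: no change
2. e -> o, i -> u / B C0 _: fires at position(s) 5: loknonugbgo
surface: loknonugbgo

cell KEL=ma, TOR=ne, MOD=pa, POLE=ma:
underlying: lok-u-o-r-e
1. f -> v, k -> g, p -> b, s -> z / _ Z: no change
2. e -> o, i -> u / B C0 _: fires at position(s) 7: lokuoro
surface: lokuoro

cell KEL=ma, TOR=ma, MOD=pa, POLE=ak:
underlying: lok-bi-l-r-e
1. f -> v, k -> g, p -> b, s -> z / _ Z: fires at position(s) 3: logbilre
2. e -> o, i -> u / B C0 _: fires at position(s) 5: logbulre
surface: logbulre


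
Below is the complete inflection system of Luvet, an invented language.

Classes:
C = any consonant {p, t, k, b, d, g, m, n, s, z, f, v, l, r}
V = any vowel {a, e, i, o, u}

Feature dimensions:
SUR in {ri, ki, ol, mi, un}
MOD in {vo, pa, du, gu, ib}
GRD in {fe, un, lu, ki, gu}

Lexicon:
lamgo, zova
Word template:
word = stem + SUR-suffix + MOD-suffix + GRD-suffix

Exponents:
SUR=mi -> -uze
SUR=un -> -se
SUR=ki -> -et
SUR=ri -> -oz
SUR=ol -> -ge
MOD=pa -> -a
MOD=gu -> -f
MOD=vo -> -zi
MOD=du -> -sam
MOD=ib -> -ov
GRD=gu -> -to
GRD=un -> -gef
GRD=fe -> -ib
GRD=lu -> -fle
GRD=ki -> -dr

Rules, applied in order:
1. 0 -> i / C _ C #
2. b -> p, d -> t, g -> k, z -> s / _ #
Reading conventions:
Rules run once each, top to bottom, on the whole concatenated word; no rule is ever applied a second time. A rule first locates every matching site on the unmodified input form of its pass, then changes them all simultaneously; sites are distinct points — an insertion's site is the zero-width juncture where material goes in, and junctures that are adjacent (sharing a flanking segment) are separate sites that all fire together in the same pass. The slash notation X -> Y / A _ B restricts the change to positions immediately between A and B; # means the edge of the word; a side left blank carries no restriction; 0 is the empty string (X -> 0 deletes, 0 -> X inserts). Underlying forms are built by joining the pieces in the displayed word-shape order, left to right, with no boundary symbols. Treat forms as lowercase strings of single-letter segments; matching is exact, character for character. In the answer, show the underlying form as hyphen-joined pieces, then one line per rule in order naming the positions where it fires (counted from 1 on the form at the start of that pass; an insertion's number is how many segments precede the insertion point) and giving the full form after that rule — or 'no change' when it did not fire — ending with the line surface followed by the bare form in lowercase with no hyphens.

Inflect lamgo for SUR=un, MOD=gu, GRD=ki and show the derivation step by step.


underlying: lamgo-se-f-dr
1. 0 -> i / C _ C #: inserts after position(s) 9: lamgosefdir
2. b -> p, d -> t, g -> k, z -> s / _ #: no change
surface: lamgosefdir


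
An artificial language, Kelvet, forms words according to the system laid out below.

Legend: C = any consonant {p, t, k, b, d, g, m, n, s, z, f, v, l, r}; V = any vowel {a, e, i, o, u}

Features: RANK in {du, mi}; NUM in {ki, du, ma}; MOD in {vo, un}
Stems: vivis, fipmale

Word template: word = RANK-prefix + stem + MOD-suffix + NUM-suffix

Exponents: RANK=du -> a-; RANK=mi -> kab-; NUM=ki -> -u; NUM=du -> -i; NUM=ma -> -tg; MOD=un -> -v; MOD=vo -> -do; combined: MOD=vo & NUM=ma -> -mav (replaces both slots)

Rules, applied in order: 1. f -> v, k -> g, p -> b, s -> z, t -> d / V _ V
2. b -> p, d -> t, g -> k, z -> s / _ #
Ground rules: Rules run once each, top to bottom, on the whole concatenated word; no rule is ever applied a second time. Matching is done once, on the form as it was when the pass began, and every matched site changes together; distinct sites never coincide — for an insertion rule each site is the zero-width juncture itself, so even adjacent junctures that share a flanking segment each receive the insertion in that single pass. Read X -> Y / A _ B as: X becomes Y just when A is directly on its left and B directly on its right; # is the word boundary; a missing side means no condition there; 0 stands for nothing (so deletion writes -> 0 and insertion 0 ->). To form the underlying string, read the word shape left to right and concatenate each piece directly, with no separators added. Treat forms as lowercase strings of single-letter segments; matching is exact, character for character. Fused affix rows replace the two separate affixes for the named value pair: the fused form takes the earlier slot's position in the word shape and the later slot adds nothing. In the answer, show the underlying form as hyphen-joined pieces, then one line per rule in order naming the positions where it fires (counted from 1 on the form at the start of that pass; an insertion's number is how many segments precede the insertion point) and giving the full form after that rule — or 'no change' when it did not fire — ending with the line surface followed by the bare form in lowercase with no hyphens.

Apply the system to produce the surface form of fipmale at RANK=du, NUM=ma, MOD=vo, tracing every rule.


underlying: a-fipmale-mav
1. f -> v, k -> g, p -> b, s -> z, t -> d / V _ V: fires at position(s) 2: avipmalemav
2. b -> p, d -> t, g -> k, z -> s / _ #: no change
surface: avipmalemav


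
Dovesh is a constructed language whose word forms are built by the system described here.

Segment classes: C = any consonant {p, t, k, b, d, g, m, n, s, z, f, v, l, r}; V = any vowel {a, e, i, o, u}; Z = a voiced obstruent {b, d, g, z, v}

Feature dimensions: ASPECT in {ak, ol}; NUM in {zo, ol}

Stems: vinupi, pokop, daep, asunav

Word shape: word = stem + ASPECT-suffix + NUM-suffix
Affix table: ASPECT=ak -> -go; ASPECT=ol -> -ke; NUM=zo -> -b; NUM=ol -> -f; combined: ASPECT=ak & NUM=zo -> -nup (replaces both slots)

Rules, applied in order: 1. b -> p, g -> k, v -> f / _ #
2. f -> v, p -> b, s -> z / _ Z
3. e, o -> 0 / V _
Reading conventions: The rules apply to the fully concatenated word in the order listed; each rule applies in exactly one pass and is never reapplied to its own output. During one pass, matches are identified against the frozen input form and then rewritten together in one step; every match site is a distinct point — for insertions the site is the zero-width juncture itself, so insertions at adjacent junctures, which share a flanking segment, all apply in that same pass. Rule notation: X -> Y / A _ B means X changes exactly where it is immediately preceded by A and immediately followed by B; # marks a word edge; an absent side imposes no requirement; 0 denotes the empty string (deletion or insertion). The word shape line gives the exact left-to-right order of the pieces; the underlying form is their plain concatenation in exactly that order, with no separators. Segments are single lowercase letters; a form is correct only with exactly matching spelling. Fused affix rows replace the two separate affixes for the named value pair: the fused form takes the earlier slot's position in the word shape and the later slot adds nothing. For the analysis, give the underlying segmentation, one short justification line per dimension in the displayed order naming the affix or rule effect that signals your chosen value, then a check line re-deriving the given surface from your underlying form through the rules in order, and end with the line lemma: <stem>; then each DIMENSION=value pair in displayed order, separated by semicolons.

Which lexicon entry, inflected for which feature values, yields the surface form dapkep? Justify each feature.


underlying: daep-ke-b
ASPECT=ol - signalled by the affix -ke
NUM=zo - signalled by the affix -b
check: daepkeb -> daepkep -> daepkep -> dapkep
lemma: daep; ASPECT=ol; NUM=zo


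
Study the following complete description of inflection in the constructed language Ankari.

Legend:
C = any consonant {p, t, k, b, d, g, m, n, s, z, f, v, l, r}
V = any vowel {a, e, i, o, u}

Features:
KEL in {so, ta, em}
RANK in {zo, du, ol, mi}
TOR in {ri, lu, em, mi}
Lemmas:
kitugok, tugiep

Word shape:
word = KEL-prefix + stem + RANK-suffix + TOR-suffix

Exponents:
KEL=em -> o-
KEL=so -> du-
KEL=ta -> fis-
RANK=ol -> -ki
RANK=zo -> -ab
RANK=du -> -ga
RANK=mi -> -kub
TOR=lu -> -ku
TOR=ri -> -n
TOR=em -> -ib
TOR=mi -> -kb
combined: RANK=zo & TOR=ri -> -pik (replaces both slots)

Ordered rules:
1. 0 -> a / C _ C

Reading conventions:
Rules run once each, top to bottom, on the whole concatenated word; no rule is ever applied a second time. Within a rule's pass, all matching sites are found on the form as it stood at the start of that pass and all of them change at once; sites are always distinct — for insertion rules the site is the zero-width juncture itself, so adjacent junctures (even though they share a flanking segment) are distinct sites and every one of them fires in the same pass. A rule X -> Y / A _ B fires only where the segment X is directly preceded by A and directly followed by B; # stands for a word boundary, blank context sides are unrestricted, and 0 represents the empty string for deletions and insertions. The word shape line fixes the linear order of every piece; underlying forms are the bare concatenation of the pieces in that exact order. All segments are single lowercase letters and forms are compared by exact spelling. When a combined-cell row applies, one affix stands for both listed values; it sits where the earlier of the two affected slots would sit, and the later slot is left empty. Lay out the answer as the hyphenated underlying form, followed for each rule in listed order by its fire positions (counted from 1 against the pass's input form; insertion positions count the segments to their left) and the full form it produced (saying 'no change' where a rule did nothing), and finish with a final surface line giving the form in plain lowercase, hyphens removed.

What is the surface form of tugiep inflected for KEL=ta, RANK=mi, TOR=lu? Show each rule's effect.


underlying: fis-tugiep-kub-ku
1. 0 -> a / C _ C: inserts after position(s) 3, 9, 12: fisatugiepakubaku
surface: fisatugiepakubaku


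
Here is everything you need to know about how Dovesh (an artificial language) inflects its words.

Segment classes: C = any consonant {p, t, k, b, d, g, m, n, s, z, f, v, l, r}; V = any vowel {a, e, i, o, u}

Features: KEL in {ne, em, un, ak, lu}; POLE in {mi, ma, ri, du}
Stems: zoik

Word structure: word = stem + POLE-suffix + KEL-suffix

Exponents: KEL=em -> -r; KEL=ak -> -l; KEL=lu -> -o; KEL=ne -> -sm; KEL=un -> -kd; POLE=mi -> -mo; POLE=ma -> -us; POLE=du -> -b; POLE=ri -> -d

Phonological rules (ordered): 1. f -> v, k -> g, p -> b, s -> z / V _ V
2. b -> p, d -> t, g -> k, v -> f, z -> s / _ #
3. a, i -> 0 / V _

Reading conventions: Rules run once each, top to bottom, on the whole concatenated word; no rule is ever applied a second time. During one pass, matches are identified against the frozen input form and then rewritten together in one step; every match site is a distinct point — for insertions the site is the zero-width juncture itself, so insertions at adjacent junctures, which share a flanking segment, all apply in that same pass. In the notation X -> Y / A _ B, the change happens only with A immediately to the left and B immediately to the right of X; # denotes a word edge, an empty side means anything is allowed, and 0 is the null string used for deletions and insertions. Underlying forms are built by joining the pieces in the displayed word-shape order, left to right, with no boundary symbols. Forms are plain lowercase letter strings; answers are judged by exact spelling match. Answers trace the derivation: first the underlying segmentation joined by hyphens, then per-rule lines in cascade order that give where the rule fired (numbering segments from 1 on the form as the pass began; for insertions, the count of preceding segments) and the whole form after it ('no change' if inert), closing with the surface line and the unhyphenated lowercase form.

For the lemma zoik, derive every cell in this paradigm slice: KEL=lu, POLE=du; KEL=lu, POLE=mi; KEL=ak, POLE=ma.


cell KEL=lu, POLE=du:
underlying: zoik-b-o
1. f -> v, k -> g, p -> b, s -> z / V _ V: no change
2. b -> p, d -> t, g -> k, v -> f, z -> s / _ #: no change
3. a, i -> 0 / V _: fires at position(s) 3: zokbo
surface: zokbo

cell KEL=lu, POLE=mi:
underlying: zoik-mo-o
1. f -> v, k -> g, p -> b, s -> z / V _ V: no change
2. b -> p, d -> t, g -> k, v -> f, z -> s / _ #: no change
3. a, i -> 0 / V _: fires at position(s) 3: zokmoo
surface: zokmoo

cell KEL=ak, POLE=ma:
underlying: zoik-us-l
1. f -> v, k -> g, p -> b, s -> z / V _ V: fires at position(s) 4: zoigusl
2. b -> p, d -> t, g -> k, v -> f, z -> s / _ #: no change
3. a, i -> 0 / V _: fires at position(s) 3: zogusl
surface: zogusl
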